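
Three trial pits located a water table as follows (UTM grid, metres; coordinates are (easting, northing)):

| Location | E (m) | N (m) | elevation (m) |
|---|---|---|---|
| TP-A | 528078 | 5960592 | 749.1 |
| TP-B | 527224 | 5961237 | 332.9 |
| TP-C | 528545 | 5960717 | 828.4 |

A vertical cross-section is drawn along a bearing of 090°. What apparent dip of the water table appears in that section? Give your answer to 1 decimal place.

14.2°

Let the plane be z = a·E + b·N + c.
TP-B−TP-A: −854a + 645b = −416.2;  TP-C−TP-A: 467a + 125b = 79.3.
Solving gives a = 0.25290, b = −0.31043.
Unit vector along 090° is (sin 90°, cos 90°) = (1.0000, 0.0000).
Slope in that direction = a·(1.0000) + b·(0.0000) = 0.25290.
Apparent dip = arctan|0.25290| = 14.2° (true dip is 21.8°, so apparent ≤ true as expected).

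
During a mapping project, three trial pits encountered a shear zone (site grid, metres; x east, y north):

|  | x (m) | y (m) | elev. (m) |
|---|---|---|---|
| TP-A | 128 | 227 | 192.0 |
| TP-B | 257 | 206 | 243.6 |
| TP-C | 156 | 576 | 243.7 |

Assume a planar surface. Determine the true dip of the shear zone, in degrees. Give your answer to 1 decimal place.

Two edge vectors: TP-A→TP-B = (129, -21, 51.6), TP-A→TP-C = (28, 349, 51.7).
Normal n = (TP-A→TP-B) × (TP-A→TP-C) = (-19094.1, -5224.5, 45609).
So ∂z/∂x = −n_x/n_z = 0.41865 and ∂z/∂y = −n_y/n_z = 0.11455.
Gradient magnitude |∇z| = √(a² + b²) = √(0.17527 + 0.01312) = 0.43404.
True dip = arctan(0.43404) = 23.5°, dipping toward WSW (azimuth ≈ 255°).

23.5°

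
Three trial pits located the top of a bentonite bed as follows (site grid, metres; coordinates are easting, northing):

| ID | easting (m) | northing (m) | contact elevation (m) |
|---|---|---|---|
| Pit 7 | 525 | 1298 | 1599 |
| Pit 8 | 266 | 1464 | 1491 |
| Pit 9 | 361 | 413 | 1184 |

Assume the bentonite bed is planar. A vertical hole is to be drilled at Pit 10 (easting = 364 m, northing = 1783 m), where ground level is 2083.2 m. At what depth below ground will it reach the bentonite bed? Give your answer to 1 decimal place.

Two edge vectors: Pit 7→Pit 8 = (-259, 166, -108), Pit 7→Pit 9 = (-164, -885, -415).
Normal n = (Pit 7→Pit 8) × (Pit 7→Pit 9) = (-164470, -89773, 256439).
So ∂z/∂easting = −n_x/n_z = 0.641361 and ∂z/∂northing = −n_y/n_z = 0.350075.
Intercept c from Pit 7: 1599 − 336.71 − 454.40 = 807.89.
At (364, 1783): z_contact = 233.46 + 624.18 + 807.89 = 1665.53 m.
Depth below ground = 2083.2 − 1665.53 = 417.7 m.

417.7 m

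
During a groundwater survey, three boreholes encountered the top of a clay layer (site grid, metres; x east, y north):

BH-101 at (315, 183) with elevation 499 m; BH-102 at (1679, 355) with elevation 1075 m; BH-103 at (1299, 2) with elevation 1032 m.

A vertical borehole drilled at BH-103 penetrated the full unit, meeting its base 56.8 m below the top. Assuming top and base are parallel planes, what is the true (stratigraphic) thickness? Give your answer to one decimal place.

Let the plane be z = a·x + b·y + c.
BH-102−BH-101: 1364a + 172b = 576;  BH-103−BH-101: 984a − 181b = 533.
Solving gives a = 0.47084, b = −0.38504.
|∇z| = √(a²+b²) = 0.60823, so dip δ = arctan(0.60823) = 31.31°.
True thickness = vertical thickness × cos δ = 56.8 × cos 31.31° = 48.5 m.

48.5 m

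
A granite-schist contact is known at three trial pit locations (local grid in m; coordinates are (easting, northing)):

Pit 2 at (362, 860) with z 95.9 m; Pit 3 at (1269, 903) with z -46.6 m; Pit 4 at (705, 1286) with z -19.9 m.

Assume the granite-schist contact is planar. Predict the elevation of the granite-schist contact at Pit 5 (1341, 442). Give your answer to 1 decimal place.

Two edge vectors: Pit 2→Pit 3 = (907, 43, -142.5), Pit 2→Pit 4 = (343, 426, -115.8).
Normal n = (Pit 2→Pit 3) × (Pit 2→Pit 4) = (55725.6, 56153.1, 371633).
So ∂z/∂E = −n_x/n_z = −0.149948 and ∂z/∂N = −n_y/n_z = −0.151098.
Intercept c from Pit 2: 95.9 + 54.28 + 129.94 = 280.13.
At (1341, 442): z = −201.1 − 66.8 + 280.13 = 12.3 m.

12.3 m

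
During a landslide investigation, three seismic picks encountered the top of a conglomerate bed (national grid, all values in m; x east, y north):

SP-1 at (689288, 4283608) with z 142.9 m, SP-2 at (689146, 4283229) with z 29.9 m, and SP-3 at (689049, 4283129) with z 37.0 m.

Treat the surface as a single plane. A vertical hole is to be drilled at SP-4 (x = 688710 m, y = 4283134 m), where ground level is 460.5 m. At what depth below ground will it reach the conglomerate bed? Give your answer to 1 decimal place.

210.6 m

Let the plane be z = a·x + b·y + c.
SP-2−SP-1: −142a − 379b = −113;  SP-3−SP-1: −239a − 479b = −105.9.
Solving gives a = −0.620081549, b = 0.530479103.
Then c = 142.9 − a·689288 − b·4283608 = −1844806.86.
At (688710, 4283134): z_contact = −427056.36 + 2272113.08 − 1844806.86 = 249.86 m.
Depth below ground = 460.5 − 249.86 = 210.6 m.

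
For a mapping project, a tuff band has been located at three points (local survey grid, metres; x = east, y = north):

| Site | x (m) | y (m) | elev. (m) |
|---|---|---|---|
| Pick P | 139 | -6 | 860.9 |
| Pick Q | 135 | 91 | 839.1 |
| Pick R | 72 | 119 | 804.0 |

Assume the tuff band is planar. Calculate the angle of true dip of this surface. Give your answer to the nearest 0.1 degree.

Two edge vectors: Pick P→Pick Q = (-4, 97, -21.8), Pick P→Pick R = (-67, 125, -56.9).
Normal n = (Pick P→Pick Q) × (Pick P→Pick R) = (-2794.3, 1233, 5999).
So ∂z/∂x = −n_x/n_z = 0.46579 and ∂z/∂y = −n_y/n_z = −0.20553.
Gradient magnitude |∇z| = √(a² + b²) = √(0.21696 + 0.04224) = 0.50913.
True dip = arctan(0.50913) = 27.0°, dipping toward WNW (azimuth ≈ 294°).

27.0°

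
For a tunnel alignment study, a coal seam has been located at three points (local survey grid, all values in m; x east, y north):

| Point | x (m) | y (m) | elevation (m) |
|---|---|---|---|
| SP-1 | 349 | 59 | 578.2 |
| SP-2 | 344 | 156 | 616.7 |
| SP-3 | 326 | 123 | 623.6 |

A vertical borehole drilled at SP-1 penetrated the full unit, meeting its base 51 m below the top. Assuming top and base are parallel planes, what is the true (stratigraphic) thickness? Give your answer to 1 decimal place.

Let the plane be z = a·x + b·y + c.
SP-2−SP-1: −5a + 97b = 38.5;  SP-3−SP-1: −23a + 64b = 45.4.
Solving gives a = −1.01507, b = 0.34458.
|∇z| = √(a²+b²) = 1.07196, so dip δ = arctan(1.07196) = 46.99°.
True thickness = vertical thickness × cos δ = 51 × cos 46.99° = 34.8 m.

34.8 m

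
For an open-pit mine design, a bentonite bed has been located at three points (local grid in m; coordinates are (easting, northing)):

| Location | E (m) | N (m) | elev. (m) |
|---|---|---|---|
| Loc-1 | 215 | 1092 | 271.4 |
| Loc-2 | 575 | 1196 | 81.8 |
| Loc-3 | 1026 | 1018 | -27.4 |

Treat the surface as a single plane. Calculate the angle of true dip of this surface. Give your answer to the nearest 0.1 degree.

30.2°

Two edge vectors: Loc-1→Loc-2 = (360, 104, -189.6), Loc-1→Loc-3 = (811, -74, -298.8).
Normal n = (Loc-1→Loc-2) × (Loc-1→Loc-3) = (-45105.6, -46197.6, -110984).
So ∂z/∂E = −n_x/n_z = −0.40642 and ∂z/∂N = −n_y/n_z = −0.41625.
Gradient magnitude |∇z| = √(a² + b²) = √(0.16517 + 0.17327) = 0.58176.
True dip = arctan(0.58176) = 30.2°, dipping toward NE (azimuth ≈ 044°).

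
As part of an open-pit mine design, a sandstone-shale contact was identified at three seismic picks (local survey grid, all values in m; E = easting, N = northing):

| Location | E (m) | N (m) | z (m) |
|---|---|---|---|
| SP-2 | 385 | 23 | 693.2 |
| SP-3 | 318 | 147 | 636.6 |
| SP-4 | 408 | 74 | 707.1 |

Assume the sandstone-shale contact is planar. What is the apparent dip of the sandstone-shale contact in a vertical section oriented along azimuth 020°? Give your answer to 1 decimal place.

Two edge vectors: SP-2→SP-3 = (-67, 124, -56.6), SP-2→SP-4 = (23, 51, 13.9).
Normal n = (SP-2→SP-3) × (SP-2→SP-4) = (4610.2, -370.5, -6269).
So ∂z/∂E = −n_x/n_z = 0.73540 and ∂z/∂N = −n_y/n_z = −0.05910.
Unit vector along 020° is (sin 20°, cos 20°) = (0.3420, 0.9397).
Slope in that direction = a·(0.3420) + b·(0.9397) = 0.19598.
Apparent dip = arctan|0.19598| = 11.1° (true dip is 36.4°, so apparent ≤ true as expected).

11.1°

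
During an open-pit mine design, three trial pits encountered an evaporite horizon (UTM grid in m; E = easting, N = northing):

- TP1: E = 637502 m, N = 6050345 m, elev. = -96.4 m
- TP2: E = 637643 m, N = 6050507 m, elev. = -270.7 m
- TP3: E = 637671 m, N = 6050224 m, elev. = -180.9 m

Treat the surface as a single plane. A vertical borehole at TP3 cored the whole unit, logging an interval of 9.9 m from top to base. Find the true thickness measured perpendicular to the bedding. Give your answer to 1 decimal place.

7.4 m

Let the plane be z = a·E + b·N + c.
TP2−TP1: 141a + 162b = −174.3;  TP3−TP1: 169a − 121b = −84.5.
Solving gives a = −0.78263, b = −0.39475.
|∇z| = √(a²+b²) = 0.87655, so dip δ = arctan(0.87655) = 41.24°.
True thickness = vertical thickness × cos δ = 9.9 × cos 41.24° = 7.4 m.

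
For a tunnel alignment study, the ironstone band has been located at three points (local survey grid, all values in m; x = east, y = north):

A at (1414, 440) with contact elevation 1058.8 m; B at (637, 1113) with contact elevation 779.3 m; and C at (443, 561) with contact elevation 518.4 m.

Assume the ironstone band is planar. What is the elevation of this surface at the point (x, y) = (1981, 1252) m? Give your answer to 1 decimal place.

1608.6 m

Let the plane be z = a·x + b·y + c.
B−A: −777a + 673b = −279.5;  C−A: −971a + 121b = −540.4.
Solving gives a = 0.589615, b = 0.265425.
Then c = 1058.8 − a·1414 − b·440 = 108.30.
At (1981, 1252): z = 1168.0 + 332.3 + 108.30 = 1608.6 m.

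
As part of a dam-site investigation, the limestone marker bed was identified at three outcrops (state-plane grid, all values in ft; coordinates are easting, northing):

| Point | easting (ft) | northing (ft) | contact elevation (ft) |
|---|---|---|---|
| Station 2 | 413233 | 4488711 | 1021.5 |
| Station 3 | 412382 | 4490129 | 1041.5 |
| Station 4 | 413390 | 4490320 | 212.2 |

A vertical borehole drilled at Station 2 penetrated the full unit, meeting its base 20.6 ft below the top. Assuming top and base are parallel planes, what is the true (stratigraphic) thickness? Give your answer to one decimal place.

Let the plane be z = a·easting + b·northing + c.
Station 3−Station 2: −851a + 1418b = 20;  Station 4−Station 2: 157a + 1609b = −809.3.
Solving gives a = −0.74111, b = −0.43067.
|∇z| = √(a²+b²) = 0.85716, so dip δ = arctan(0.85716) = 40.60°.
True thickness = vertical thickness × cos δ = 20.6 × cos 40.60° = 15.6 ft.

15.6 ft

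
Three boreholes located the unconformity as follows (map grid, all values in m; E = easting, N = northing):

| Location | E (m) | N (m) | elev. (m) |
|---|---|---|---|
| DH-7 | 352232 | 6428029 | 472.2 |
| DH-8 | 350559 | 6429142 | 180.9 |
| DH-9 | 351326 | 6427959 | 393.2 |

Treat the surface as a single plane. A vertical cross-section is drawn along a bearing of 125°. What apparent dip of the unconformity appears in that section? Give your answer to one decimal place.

8.3°

Two edge vectors: DH-7→DH-8 = (-1673, 1113, -291.3), DH-7→DH-9 = (-906, -70, -79).
Normal n = (DH-7→DH-8) × (DH-7→DH-9) = (-108318, 131750.8, 1125488).
So ∂z/∂E = −n_x/n_z = 0.09624 and ∂z/∂N = −n_y/n_z = −0.11706.
Unit vector along 125° is (sin 125°, cos 125°) = (0.8192, -0.5736).
Slope in that direction = a·(0.8192) + b·(-0.5736) = 0.14598.
Apparent dip = arctan|0.14598| = 8.3° (true dip is 8.6°, so apparent ≤ true as expected).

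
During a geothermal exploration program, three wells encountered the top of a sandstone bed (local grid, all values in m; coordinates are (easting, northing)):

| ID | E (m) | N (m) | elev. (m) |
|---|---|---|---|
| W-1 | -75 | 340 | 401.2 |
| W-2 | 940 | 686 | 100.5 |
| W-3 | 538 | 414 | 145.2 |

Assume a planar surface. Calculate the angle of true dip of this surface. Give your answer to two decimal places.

Two edge vectors: W-1→W-2 = (1015, 346, -300.7), W-1→W-3 = (613, 74, -256).
Normal n = (W-1→W-2) × (W-1→W-3) = (-66324.2, 75510.9, -136988).
So ∂z/∂E = −n_x/n_z = −0.48416 and ∂z/∂N = −n_y/n_z = 0.55122.
Gradient magnitude |∇z| = √(a² + b²) = √(0.23441 + 0.30385) = 0.73366.
True dip = arctan(0.73366) = 36.27°, dipping toward SE (azimuth ≈ 139°).

36.27°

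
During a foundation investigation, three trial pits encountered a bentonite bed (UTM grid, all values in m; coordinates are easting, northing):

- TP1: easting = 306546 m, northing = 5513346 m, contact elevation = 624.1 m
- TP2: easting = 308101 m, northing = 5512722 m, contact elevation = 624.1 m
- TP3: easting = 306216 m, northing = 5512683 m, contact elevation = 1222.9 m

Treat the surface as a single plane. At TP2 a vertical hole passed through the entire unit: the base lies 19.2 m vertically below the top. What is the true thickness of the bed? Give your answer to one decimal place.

Let the plane be z = a·easting + b·northing + c.
TP2−TP1: 1555a − 624b = 0;  TP3−TP1: −330a − 663b = 598.8.
Solving gives a = −0.30209, b = −0.75281.
|∇z| = √(a²+b²) = 0.81116, so dip δ = arctan(0.81116) = 39.05°.
True thickness = vertical thickness × cos δ = 19.2 × cos 39.05° = 14.9 m.

14.9 m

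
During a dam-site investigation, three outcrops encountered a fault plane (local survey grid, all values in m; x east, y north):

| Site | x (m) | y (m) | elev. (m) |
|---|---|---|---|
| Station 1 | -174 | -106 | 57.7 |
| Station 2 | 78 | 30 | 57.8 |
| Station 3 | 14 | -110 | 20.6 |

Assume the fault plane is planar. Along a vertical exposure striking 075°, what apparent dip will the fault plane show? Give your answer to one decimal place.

5.3°

Let the plane be z = a·x + b·y + c.
Station 2−Station 1: 252a + 136b = 0.1;  Station 3−Station 1: 188a − 4b = −37.1.
Solving gives a = −0.18984, b = 0.35250.
Unit vector along 075° is (sin 75°, cos 75°) = (0.9659, 0.2588).
Slope in that direction = a·(0.9659) + b·(0.2588) = −0.09214.
Apparent dip = arctan|0.09214| = 5.3° (true dip is 21.8°, so apparent ≤ true as expected).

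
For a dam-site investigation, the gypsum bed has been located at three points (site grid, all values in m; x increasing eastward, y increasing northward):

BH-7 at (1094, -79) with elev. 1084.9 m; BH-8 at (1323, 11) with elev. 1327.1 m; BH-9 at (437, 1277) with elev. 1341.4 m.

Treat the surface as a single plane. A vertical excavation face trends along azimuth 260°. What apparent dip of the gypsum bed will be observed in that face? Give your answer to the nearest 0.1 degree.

Two edge vectors: BH-7→BH-8 = (229, 90, 242.2), BH-7→BH-9 = (-657, 1356, 256.5).
Normal n = (BH-7→BH-8) × (BH-7→BH-9) = (-305338.2, -217863.9, 369654).
So ∂z/∂x = −n_x/n_z = 0.82601 and ∂z/∂y = −n_y/n_z = 0.58937.
Unit vector along 260° is (sin 260°, cos 260°) = (-0.9848, -0.1736).
Slope in that direction = a·(-0.9848) + b·(-0.1736) = −0.91581.
Apparent dip = arctan|0.91581| = 42.5° (true dip is 45.4°, so apparent ≤ true as expected).

42.5°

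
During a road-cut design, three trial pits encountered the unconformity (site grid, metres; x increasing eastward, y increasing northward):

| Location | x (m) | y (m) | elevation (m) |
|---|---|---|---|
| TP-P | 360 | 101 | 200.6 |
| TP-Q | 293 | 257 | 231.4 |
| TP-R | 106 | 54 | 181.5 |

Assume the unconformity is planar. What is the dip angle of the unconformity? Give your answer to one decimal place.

Let the plane be z = a·x + b·y + c.
TP-Q−TP-P: −67a + 156b = 30.8;  TP-R−TP-P: −254a − 47b = −19.1.
Solving gives a = 0.03582, b = 0.21282.
Gradient magnitude |∇z| = √(a² + b²) = √(0.00128 + 0.04529) = 0.21581.
True dip = arctan(0.21581) = 12.2°, dipping toward S (azimuth ≈ 190°).

12.2°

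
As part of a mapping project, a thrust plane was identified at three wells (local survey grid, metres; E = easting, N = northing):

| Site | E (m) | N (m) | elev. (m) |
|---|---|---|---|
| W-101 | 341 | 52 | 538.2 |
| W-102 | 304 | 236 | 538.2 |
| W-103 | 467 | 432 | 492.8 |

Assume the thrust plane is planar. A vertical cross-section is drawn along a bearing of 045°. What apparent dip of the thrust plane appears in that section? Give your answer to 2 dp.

Two edge vectors: W-101→W-102 = (-37, 184, 0), W-101→W-103 = (126, 380, -45.4).
Normal n = (W-101→W-102) × (W-101→W-103) = (-8353.6, -1679.8, -37244).
So ∂z/∂E = −n_x/n_z = −0.22429 and ∂z/∂N = −n_y/n_z = −0.04510.
Unit vector along 045° is (sin 45°, cos 45°) = (0.7071, 0.7071).
Slope in that direction = a·(0.7071) + b·(0.7071) = −0.19049.
Apparent dip = arctan|0.19049| = 10.79° (true dip is 12.9°, so apparent ≤ true as expected).

10.79°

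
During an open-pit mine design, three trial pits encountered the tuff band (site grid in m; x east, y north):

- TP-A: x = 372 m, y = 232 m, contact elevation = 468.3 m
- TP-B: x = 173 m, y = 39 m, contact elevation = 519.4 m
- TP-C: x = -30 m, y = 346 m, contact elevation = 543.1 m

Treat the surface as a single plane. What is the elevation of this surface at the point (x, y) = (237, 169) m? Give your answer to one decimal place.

499.1 m

Let the plane be z = a·x + b·y + c.
TP-B−TP-A: −199a − 193b = 51.1;  TP-C−TP-A: −402a + 114b = 74.8.
Solving gives a = −0.20207, b = −0.05642.
Then c = 468.3 − a·372 − b·232 = 556.56.
At (237, 169): z = −47.9 − 9.5 + 556.56 = 499.1 m.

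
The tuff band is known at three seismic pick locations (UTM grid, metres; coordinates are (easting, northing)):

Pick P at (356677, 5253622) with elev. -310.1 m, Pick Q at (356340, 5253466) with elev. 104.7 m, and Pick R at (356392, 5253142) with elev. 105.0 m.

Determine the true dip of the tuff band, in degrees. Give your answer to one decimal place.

Let the plane be z = a·E + b·N + c.
Pick Q−Pick P: −337a − 156b = 414.8;  Pick R−Pick P: −285a − 480b = 415.1.
Solving gives a = −1.14534, b = −0.18475.
Gradient magnitude |∇z| = √(a² + b²) = √(1.31180 + 0.03413) = 1.16014.
True dip = arctan(1.16014) = 49.2°, dipping toward E (azimuth ≈ 081°).

49.2°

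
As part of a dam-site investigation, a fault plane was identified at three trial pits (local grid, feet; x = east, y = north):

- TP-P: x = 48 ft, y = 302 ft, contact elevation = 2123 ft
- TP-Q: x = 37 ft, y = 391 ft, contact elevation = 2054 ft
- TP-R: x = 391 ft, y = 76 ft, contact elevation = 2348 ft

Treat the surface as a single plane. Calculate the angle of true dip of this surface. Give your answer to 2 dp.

37.67°

Let the plane be z = a·x + b·y + c.
TP-Q−TP-P: −11a + 89b = −69;  TP-R−TP-P: 343a − 226b = 225.
Solving gives a = 0.15802, b = −0.75575.
Gradient magnitude |∇z| = √(a² + b²) = √(0.02497 + 0.57116) = 0.77209.
True dip = arctan(0.77209) = 37.67°, dipping toward NNW (azimuth ≈ 348°).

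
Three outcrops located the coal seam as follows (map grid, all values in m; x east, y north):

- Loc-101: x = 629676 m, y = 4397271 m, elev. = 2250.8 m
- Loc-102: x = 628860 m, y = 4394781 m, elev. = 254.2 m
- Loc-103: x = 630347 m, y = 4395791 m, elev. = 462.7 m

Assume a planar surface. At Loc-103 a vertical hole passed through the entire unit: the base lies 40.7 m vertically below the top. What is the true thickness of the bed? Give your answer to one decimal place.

27.3 m

Two edge vectors: Loc-101→Loc-102 = (-816, -2490, -1996.6), Loc-101→Loc-103 = (671, -1480, -1788.1).
Normal n = (Loc-101→Loc-102) × (Loc-101→Loc-103) = (1497401, -2798808.2, 2878470).
So ∂z/∂x = −n_x/n_z = −0.52021 and ∂z/∂y = −n_y/n_z = 0.97232.
|∇z| = √(a²+b²) = 1.10274, so dip δ = arctan(1.10274) = 47.80°.
True thickness = vertical thickness × cos δ = 40.7 × cos 47.80° = 27.3 m.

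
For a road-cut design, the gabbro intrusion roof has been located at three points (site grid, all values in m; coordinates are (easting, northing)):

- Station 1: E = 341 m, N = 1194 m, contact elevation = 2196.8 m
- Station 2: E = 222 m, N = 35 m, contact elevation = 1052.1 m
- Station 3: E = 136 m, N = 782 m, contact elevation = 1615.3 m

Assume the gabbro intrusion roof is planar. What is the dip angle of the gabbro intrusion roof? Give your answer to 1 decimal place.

54.2°

Two edge vectors: Station 1→Station 2 = (-119, -1159, -1144.7), Station 1→Station 3 = (-205, -412, -581.5).
Normal n = (Station 1→Station 2) × (Station 1→Station 3) = (202342.1, 165465, -188567).
So ∂z/∂E = −n_x/n_z = 1.07305 and ∂z/∂N = −n_y/n_z = 0.87749.
Gradient magnitude |∇z| = √(a² + b²) = √(1.15144 + 0.76998) = 1.38615.
True dip = arctan(1.38615) = 54.2°, dipping toward SW (azimuth ≈ 231°).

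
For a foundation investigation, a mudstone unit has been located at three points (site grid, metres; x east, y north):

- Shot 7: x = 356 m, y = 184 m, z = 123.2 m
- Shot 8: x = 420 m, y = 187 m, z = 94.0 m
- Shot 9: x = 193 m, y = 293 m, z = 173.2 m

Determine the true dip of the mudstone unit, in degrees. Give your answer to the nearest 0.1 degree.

Let the plane be z = a·x + b·y + c.
Shot 8−Shot 7: 64a + 3b = −29.2;  Shot 9−Shot 7: −163a + 109b = 50.
Solving gives a = −0.44646, b = −0.20892.
Gradient magnitude |∇z| = √(a² + b²) = √(0.19932 + 0.04365) = 0.49292.
True dip = arctan(0.49292) = 26.2°, dipping toward ENE (azimuth ≈ 065°).

26.2°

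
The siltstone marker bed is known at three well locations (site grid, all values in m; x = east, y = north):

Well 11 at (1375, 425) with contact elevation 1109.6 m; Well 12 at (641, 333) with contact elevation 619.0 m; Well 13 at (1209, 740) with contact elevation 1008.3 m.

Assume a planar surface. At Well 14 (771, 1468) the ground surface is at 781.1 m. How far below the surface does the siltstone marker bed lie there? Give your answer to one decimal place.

Let the plane be z = a·x + b·y + c.
Well 12−Well 11: −734a − 92b = −490.6;  Well 13−Well 11: −166a + 315b = −101.3.
Solving gives a = 0.664789, b = 0.028746.
Then c = 1109.6 − a·1375 − b·425 = 183.30.
At (771, 1468): z_contact = 512.55 + 42.20 + 183.30 = 738.05 m.
Depth below ground = 781.1 − 738.05 = 43.1 m.

43.1 m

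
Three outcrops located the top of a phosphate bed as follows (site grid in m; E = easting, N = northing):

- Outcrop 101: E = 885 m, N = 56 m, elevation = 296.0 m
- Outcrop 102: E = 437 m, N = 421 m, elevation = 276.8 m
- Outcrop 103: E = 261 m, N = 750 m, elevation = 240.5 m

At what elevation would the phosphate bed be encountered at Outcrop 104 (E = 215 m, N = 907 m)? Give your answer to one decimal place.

220.0 m

Let the plane be z = a·E + b·N + c.
Outcrop 102−Outcrop 101: −448a + 365b = −19.2;  Outcrop 103−Outcrop 101: −624a + 694b = −55.5.
Solving gives a = −0.08337, b = −0.15494.
Then c = 296 − a·885 − b·56 = 378.46.
At (215, 907): z = −17.9 − 140.5 + 378.46 = 220.0 m.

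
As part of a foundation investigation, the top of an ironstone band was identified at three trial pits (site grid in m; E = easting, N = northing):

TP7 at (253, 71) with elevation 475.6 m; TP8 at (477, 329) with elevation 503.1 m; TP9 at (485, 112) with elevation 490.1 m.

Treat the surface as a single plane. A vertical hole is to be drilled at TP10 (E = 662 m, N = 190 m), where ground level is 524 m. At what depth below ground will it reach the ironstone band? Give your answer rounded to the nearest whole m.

Two edge vectors: TP7→TP8 = (224, 258, 27.5), TP7→TP9 = (232, 41, 14.5).
Normal n = (TP7→TP8) × (TP7→TP9) = (2613.5, 3132, -50672).
So ∂z/∂E = −n_x/n_z = 0.05158 and ∂z/∂N = −n_y/n_z = 0.06181.
Intercept c from TP7: 475.6 − 13.05 − 4.39 = 458.16.
At (662, 190): z_contact = 34.1 + 11.7 + 458.16 = 504.1 m.
Depth below ground = 524 − 504.1 = 20 m.

20 m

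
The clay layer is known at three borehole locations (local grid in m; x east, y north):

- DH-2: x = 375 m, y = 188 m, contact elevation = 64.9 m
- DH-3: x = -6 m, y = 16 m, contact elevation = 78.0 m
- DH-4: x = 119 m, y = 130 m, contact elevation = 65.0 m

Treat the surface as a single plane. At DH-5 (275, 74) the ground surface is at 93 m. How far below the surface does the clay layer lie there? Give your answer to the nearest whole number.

Let the plane be z = a·x + b·y + c.
DH-3−DH-2: −381a − 172b = 13.1;  DH-4−DH-2: −256a − 58b = 0.1.
Solving gives a = 0.03386, b = −0.15116.
Then c = 64.9 − a·375 − b·188 = 80.62.
At (275, 74): z_contact = 9.3 − 11.2 + 80.62 = 78.7 m.
Depth below ground = 93 − 78.7 = 14 m.

14 m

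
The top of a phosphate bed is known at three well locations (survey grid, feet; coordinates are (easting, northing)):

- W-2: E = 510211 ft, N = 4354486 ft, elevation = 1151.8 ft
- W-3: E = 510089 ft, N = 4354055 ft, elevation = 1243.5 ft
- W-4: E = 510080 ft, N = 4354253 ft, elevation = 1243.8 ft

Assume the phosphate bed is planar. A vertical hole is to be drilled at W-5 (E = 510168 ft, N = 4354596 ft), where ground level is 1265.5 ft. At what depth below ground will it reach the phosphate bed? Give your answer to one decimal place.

Two edge vectors: W-2→W-3 = (-122, -431, 91.7), W-2→W-4 = (-131, -233, 92).
Normal n = (W-2→W-3) × (W-2→W-4) = (-18285.9, -788.7, -28035).
So ∂z/∂E = −n_x/n_z = −0.652252541 and ∂z/∂N = −n_y/n_z = −0.028132691.
Intercept c from W-2: 1151.8 + 332786.42 + 122503.41 = 456441.63.
At (510168, 4354596): z_contact = −332758.37 − 122506.50 + 456441.63 = 1176.75 ft.
Depth below ground = 1265.5 − 1176.75 = 88.7 ft.

88.7 ft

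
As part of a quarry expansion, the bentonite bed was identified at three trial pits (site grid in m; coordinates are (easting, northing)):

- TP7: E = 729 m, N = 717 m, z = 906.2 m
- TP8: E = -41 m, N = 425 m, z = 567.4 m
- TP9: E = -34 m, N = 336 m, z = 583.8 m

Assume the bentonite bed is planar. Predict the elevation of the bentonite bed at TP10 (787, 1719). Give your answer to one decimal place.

Two edge vectors: TP7→TP8 = (-770, -292, -338.8), TP7→TP9 = (-763, -381, -322.4).
Normal n = (TP7→TP8) × (TP7→TP9) = (-34942, 10256.4, 70574).
So ∂z/∂E = −n_x/n_z = 0.495112 and ∂z/∂N = −n_y/n_z = −0.145328.
Intercept c from TP7: 906.2 − 360.94 + 104.20 = 649.46.
At (787, 1719): z = 389.7 − 249.8 + 649.46 = 789.3 m.

789.3 m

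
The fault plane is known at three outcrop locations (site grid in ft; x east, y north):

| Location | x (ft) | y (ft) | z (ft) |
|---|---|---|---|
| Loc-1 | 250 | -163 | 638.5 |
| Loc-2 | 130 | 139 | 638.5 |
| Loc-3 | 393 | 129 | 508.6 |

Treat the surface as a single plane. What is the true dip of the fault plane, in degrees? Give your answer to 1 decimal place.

28.4°

Two edge vectors: Loc-1→Loc-2 = (-120, 302, 0), Loc-1→Loc-3 = (143, 292, -129.9).
Normal n = (Loc-1→Loc-2) × (Loc-1→Loc-3) = (-39229.8, -15588, -78226).
So ∂z/∂x = −n_x/n_z = −0.50149 and ∂z/∂y = −n_y/n_z = −0.19927.
Gradient magnitude |∇z| = √(a² + b²) = √(0.25150 + 0.03971) = 0.53963.
True dip = arctan(0.53963) = 28.4°, dipping toward ENE (azimuth ≈ 068°).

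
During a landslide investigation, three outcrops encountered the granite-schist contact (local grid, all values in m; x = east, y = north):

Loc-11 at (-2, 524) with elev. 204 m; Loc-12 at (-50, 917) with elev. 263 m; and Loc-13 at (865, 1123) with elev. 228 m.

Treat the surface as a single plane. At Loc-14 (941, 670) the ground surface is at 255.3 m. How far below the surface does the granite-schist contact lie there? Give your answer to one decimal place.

Two edge vectors: Loc-11→Loc-12 = (-48, 393, 59), Loc-11→Loc-13 = (867, 599, 24).
Normal n = (Loc-11→Loc-12) × (Loc-11→Loc-13) = (-25909, 52305, -369483).
So ∂z/∂x = −n_x/n_z = −0.070122 and ∂z/∂y = −n_y/n_z = 0.141563.
Intercept c from Loc-11: 204 − 0.14 − 74.18 = 129.68.
At (941, 670): z_contact = −65.99 + 94.85 + 129.68 = 158.54 m.
Depth below ground = 255.3 − 158.54 = 96.8 m.

96.8 m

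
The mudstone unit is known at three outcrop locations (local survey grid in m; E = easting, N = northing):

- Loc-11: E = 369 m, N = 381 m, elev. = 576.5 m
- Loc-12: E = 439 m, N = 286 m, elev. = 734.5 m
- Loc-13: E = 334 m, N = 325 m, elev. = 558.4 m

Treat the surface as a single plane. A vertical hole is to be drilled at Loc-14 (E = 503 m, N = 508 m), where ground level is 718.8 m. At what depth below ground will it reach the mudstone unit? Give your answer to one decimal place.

Let the plane be z = a·E + b·N + c.
Loc-12−Loc-11: 70a − 95b = 158;  Loc-13−Loc-11: −35a − 56b = −18.1.
Solving gives a = 1.45859, b = −0.58841.
Then c = 576.5 − a·369 − b·381 = 262.46.
At (503, 508): z_contact = 733.67 − 298.91 + 262.46 = 697.22 m.
Depth below ground = 718.8 − 697.22 = 21.6 m.

21.6 m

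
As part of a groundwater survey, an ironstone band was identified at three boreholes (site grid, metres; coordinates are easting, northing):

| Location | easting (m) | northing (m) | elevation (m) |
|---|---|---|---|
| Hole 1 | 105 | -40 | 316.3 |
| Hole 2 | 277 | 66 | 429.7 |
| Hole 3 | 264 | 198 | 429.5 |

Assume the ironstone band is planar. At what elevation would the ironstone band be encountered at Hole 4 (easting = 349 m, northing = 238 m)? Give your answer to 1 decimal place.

Two edge vectors: Hole 1→Hole 2 = (172, 106, 113.4), Hole 1→Hole 3 = (159, 238, 113.2).
Normal n = (Hole 1→Hole 2) × (Hole 1→Hole 3) = (-14990, -1439.8, 24082).
So ∂z/∂easting = −n_x/n_z = 0.62246 and ∂z/∂northing = −n_y/n_z = 0.05979.
Intercept c from Hole 1: 316.3 − 65.36 + 2.39 = 253.33.
At (349, 238): z = 217.2 + 14.2 + 253.33 = 484.8 m.

484.8 m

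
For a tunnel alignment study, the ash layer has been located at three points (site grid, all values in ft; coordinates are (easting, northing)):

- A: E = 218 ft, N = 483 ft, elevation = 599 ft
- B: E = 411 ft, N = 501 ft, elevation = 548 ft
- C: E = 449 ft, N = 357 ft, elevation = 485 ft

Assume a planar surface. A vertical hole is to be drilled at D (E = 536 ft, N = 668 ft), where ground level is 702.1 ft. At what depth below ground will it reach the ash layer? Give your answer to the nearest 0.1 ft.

131.4 ft

Two edge vectors: A→B = (193, 18, -51), A→C = (231, -126, -114).
Normal n = (A→B) × (A→C) = (-8478, 10221, -28476).
So ∂z/∂E = −n_x/n_z = −0.29772 and ∂z/∂N = −n_y/n_z = 0.35893.
Intercept c from A: 599 + 64.90 − 173.37 = 490.54.
At (536, 668): z_contact = −159.58 + 239.77 + 490.54 = 570.73 ft.
Depth below ground = 702.1 − 570.73 = 131.4 ft.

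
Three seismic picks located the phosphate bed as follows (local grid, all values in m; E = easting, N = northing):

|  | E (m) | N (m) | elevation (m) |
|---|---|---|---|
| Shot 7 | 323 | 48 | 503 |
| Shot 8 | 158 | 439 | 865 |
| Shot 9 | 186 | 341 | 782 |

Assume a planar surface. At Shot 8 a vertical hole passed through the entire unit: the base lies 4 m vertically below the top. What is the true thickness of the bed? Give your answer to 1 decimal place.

Two edge vectors: Shot 7→Shot 8 = (-165, 391, 362), Shot 7→Shot 9 = (-137, 293, 279).
Normal n = (Shot 7→Shot 8) × (Shot 7→Shot 9) = (3023, -3559, 5222).
So ∂z/∂E = −n_x/n_z = −0.57890 and ∂z/∂N = −n_y/n_z = 0.68154.
|∇z| = √(a²+b²) = 0.89421, so dip δ = arctan(0.89421) = 41.80°.
True thickness = vertical thickness × cos δ = 4 × cos 41.80° = 3.0 m.

3.0 m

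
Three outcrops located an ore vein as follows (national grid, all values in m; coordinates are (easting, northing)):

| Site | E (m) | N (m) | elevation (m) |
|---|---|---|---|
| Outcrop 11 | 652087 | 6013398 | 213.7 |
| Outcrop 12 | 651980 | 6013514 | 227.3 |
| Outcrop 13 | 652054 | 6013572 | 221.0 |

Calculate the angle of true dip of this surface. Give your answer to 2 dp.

Two edge vectors: Outcrop 11→Outcrop 12 = (-107, 116, 13.6), Outcrop 11→Outcrop 13 = (-33, 174, 7.3).
Normal n = (Outcrop 11→Outcrop 12) × (Outcrop 11→Outcrop 13) = (-1519.6, 332.3, -14790).
So ∂z/∂E = −n_x/n_z = −0.10275 and ∂z/∂N = −n_y/n_z = 0.02247.
Gradient magnitude |∇z| = √(a² + b²) = √(0.01056 + 0.00050) = 0.10517.
True dip = arctan(0.10517) = 6.00°, dipping toward ESE (azimuth ≈ 102°).

6.00°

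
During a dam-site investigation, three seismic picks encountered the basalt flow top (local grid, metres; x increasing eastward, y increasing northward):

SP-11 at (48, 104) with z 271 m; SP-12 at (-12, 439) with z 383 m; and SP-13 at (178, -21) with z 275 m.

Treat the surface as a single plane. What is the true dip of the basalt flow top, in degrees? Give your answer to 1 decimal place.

Two edge vectors: SP-11→SP-12 = (-60, 335, 112), SP-11→SP-13 = (130, -125, 4).
Normal n = (SP-11→SP-12) × (SP-11→SP-13) = (15340, 14800, -36050).
So ∂z/∂x = −n_x/n_z = 0.42552 and ∂z/∂y = −n_y/n_z = 0.41054.
Gradient magnitude |∇z| = √(a² + b²) = √(0.18107 + 0.16854) = 0.59128.
True dip = arctan(0.59128) = 30.6°, dipping toward SW (azimuth ≈ 226°).

30.6°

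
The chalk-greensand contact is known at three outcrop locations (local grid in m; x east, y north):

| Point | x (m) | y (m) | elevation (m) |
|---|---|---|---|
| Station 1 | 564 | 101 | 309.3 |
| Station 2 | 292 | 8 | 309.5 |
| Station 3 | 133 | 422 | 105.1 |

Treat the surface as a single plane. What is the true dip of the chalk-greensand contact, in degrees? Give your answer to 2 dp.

24.76°

Two edge vectors: Station 1→Station 2 = (-272, -93, 0.2), Station 1→Station 3 = (-431, 321, -204.2).
Normal n = (Station 1→Station 2) × (Station 1→Station 3) = (18926.4, -55628.6, -127395).
So ∂z/∂x = −n_x/n_z = 0.14856 and ∂z/∂y = −n_y/n_z = −0.43666.
Gradient magnitude |∇z| = √(a² + b²) = √(0.02207 + 0.19067) = 0.46124.
True dip = arctan(0.46124) = 24.76°, dipping toward NNW (azimuth ≈ 341°).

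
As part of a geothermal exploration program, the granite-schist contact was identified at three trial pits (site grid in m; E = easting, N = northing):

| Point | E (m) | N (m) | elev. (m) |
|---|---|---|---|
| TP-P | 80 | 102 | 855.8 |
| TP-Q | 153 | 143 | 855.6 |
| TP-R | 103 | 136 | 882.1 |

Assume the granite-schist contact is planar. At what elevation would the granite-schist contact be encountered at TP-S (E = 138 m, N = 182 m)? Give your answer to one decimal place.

914.9 m

Let the plane be z = a·E + b·N + c.
TP-Q−TP-P: 73a + 41b = −0.2;  TP-R−TP-P: 23a + 34b = 26.3.
Solving gives a = −0.70507, b = 1.25049.
Then c = 855.8 − a·80 − b·102 = 784.66.
At (138, 182): z = −97.3 + 227.6 + 784.66 = 914.9 m.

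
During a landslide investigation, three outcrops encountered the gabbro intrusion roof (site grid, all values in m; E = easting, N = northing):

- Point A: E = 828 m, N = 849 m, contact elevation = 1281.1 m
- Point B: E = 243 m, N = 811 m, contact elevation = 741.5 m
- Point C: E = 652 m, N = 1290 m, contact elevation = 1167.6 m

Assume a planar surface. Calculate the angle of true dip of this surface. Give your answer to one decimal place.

Let the plane be z = a·E + b·N + c.
Point B−Point A: −585a − 38b = −539.6;  Point C−Point A: −176a + 441b = −113.5.
Solving gives a = 0.91538, b = 0.10795.
Gradient magnitude |∇z| = √(a² + b²) = √(0.83792 + 0.01165) = 0.92172.
True dip = arctan(0.92172) = 42.7°, dipping toward W (azimuth ≈ 263°).

42.7°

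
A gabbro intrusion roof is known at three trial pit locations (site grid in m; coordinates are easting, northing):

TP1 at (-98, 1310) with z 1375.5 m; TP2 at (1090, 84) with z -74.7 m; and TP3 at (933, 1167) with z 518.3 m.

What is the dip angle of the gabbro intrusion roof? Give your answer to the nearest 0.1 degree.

Let the plane be z = a·easting + b·northing + c.
TP2−TP1: 1188a − 1226b = −1450.2;  TP3−TP1: 1031a − 143b = −857.2.
Solving gives a = −0.77098, b = 0.43579.
Gradient magnitude |∇z| = √(a² + b²) = √(0.59441 + 0.18991) = 0.88562.
True dip = arctan(0.88562) = 41.5°, dipping toward ESE (azimuth ≈ 119°).

41.5°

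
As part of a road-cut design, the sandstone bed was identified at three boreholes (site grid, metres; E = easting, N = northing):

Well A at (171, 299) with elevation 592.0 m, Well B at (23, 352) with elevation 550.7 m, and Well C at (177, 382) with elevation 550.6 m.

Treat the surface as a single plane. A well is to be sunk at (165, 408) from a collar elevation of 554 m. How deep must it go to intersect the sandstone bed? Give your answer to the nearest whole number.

Let the plane be z = a·E + b·N + c.
Well B−Well A: −148a + 53b = −41.3;  Well C−Well A: 6a + 83b = −41.4.
Solving gives a = 0.09790, b = −0.50587.
Then c = 592 − a·171 − b·299 = 726.52.
At (165, 408): z_contact = 16.2 − 206.4 + 726.52 = 536.3 m.
Depth below ground = 554 − 536.3 = 18 m.

18 m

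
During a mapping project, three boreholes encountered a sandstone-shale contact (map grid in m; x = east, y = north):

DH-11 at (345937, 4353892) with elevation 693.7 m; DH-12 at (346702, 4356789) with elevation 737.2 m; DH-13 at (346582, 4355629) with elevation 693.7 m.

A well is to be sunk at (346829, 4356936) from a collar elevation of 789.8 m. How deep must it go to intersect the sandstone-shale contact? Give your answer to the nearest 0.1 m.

62.7 m

Let the plane be z = a·x + b·y + c.
DH-12−DH-11: 765a + 2897b = 43.5;  DH-13−DH-11: 645a + 1737b = 0.
Solving gives a = −0.139987217, b = 0.051981436.
Then c = 693.7 − a·345937 − b·4353892 = −177201.10.
At (346829, 4356936): z_contact = −48551.63 + 226479.79 − 177201.10 = 727.06 m.
Depth below ground = 789.8 − 727.06 = 62.7 m.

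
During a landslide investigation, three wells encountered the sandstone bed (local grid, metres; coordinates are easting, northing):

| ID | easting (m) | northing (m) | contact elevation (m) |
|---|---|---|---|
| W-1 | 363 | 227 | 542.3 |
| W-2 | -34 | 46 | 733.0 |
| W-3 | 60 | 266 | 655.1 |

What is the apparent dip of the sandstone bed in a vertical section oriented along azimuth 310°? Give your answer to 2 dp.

10.46°

Two edge vectors: W-1→W-2 = (-397, -181, 190.7), W-1→W-3 = (-303, 39, 112.8).
Normal n = (W-1→W-2) × (W-1→W-3) = (-27854.1, -13000.5, -70326).
So ∂z/∂easting = −n_x/n_z = −0.39607 and ∂z/∂northing = −n_y/n_z = −0.18486.
Unit vector along 310° is (sin 310°, cos 310°) = (-0.7660, 0.6428).
Slope in that direction = a·(-0.7660) + b·(0.6428) = 0.18458.
Apparent dip = arctan|0.18458| = 10.46° (true dip is 23.6°, so apparent ≤ true as expected).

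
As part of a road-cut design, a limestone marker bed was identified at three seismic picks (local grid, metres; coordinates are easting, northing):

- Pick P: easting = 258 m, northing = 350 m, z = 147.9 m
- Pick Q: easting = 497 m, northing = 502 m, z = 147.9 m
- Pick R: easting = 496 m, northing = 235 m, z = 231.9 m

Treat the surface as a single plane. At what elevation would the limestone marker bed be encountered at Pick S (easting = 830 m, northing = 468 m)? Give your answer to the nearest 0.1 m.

225.4 m

Let the plane be z = a·easting + b·northing + c.
Pick Q−Pick P: 239a + 152b = 0;  Pick R−Pick P: 238a − 115b = 84.
Solving gives a = 0.20056, b = −0.31536.
Then c = 147.9 − a·258 − b·350 = 206.53.
At (830, 468): z = 166.5 − 147.6 + 206.53 = 225.4 m.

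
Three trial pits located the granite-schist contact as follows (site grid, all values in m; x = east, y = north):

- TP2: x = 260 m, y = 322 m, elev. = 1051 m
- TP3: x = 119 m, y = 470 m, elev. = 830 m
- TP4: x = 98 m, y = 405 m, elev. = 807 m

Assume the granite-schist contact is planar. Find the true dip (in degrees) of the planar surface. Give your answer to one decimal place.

Let the plane be z = a·x + b·y + c.
TP3−TP2: −141a + 148b = −221;  TP4−TP2: −162a + 83b = −244.
Solving gives a = 1.44781, b = −0.11391.
Gradient magnitude |∇z| = √(a² + b²) = √(2.09616 + 0.01298) = 1.45229.
True dip = arctan(1.45229) = 55.4°, dipping toward W (azimuth ≈ 274°).

55.4°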